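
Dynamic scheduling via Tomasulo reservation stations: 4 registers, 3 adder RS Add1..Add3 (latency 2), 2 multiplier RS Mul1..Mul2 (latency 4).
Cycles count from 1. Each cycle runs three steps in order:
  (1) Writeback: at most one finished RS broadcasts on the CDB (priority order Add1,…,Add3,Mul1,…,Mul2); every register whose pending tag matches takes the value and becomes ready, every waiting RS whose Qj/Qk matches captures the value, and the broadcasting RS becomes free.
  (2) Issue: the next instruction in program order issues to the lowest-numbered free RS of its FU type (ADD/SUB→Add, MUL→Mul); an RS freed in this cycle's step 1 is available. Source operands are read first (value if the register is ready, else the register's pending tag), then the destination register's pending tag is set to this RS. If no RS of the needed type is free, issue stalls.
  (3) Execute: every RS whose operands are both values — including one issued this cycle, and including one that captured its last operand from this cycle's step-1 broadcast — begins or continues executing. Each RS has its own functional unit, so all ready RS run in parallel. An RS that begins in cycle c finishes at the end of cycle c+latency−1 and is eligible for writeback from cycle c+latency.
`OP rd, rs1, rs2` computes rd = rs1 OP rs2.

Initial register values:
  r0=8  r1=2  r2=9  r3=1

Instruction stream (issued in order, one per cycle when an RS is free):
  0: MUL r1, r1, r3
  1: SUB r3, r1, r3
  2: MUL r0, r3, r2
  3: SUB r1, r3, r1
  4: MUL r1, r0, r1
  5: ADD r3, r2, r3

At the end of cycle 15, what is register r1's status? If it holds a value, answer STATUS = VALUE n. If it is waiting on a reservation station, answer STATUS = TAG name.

cycle 1: issue MUL r1<-Mul1 // r0:8,r1:Mul1,r2:9,r3:1
cycle 2: issue SUB r3<-Add1 // r0:8,r1:Mul1,r2:9,r3:Add1
cycle 3: issue MUL r0<-Mul2 // r0:Mul2,r1:Mul1,r2:9,r3:Add1
cycle 4: issue SUB r1<-Add2 // r0:Mul2,r1:Add2,r2:9,r3:Add1
cycle 5: CDB Mul1=2; issue MUL r1<-Mul1 // r0:Mul2,r1:Mul1,r2:9,r3:Add1
cycle 6: issue ADD r3<-Add3 // r0:Mul2,r1:Mul1,r2:9,r3:Add3
cycle 7: CDB Add1=1 // r0:Mul2,r1:Mul1,r2:9,r3:Add3
cycle 8: - // r0:Mul2,r1:Mul1,r2:9,r3:Add3
cycle 9: CDB Add2=-1 // r0:Mul2,r1:Mul1,r2:9,r3:Add3
cycle 10: CDB Add3=10 // r0:Mul2,r1:Mul1,r2:9,r3:10
cycle 11: CDB Mul2=9 // r0:9,r1:Mul1,r2:9,r3:10
cycle 12: - // r0:9,r1:Mul1,r2:9,r3:10
cycle 13: - // r0:9,r1:Mul1,r2:9,r3:10
cycle 14: - // r0:9,r1:Mul1,r2:9,r3:10
cycle 15: CDB Mul1=-9 // r0:9,r1:-9,r2:9,r3:10

STATUS = VALUE -9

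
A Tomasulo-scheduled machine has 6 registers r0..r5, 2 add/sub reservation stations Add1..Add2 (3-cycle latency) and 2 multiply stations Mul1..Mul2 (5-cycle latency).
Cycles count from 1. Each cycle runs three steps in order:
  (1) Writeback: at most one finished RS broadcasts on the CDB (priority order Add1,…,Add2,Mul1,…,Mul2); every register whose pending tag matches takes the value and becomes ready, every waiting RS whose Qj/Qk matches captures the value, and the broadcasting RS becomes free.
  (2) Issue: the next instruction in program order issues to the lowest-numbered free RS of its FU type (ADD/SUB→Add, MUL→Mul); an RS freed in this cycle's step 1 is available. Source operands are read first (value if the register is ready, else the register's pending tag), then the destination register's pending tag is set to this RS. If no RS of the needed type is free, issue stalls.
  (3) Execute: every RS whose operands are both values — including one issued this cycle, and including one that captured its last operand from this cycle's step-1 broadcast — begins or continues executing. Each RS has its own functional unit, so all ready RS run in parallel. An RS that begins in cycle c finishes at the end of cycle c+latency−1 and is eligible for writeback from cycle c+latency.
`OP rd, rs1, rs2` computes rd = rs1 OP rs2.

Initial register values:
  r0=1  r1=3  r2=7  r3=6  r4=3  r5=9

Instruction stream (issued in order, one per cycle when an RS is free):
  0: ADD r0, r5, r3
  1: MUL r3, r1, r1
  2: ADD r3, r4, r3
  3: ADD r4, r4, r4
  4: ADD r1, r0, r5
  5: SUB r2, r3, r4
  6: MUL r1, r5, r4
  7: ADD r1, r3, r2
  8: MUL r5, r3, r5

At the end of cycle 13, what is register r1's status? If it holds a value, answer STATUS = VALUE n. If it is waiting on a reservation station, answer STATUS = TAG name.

cycle 1: issue ADD r0<-Add1 // r0:Add1,r1:3,r2:7,r3:6,r4:3,r5:9
cycle 2: issue MUL r3<-Mul1 // r0:Add1,r1:3,r2:7,r3:Mul1,r4:3,r5:9
cycle 3: issue ADD r3<-Add2 // r0:Add1,r1:3,r2:7,r3:Add2,r4:3,r5:9
cycle 4: CDB Add1=15; issue ADD r4<-Add1 // r0:15,r1:3,r2:7,r3:Add2,r4:Add1,r5:9
cycle 5: stall // r0:15,r1:3,r2:7,r3:Add2,r4:Add1,r5:9
cycle 6: stall // r0:15,r1:3,r2:7,r3:Add2,r4:Add1,r5:9
cycle 7: CDB Add1=6; issue ADD r1<-Add1 // r0:15,r1:Add1,r2:7,r3:Add2,r4:6,r5:9
cycle 8: CDB Mul1=9; stall // r0:15,r1:Add1,r2:7,r3:Add2,r4:6,r5:9
cycle 9: stall // r0:15,r1:Add1,r2:7,r3:Add2,r4:6,r5:9
cycle 10: CDB Add1=24; issue SUB r2<-Add1 // r0:15,r1:24,r2:Add1,r3:Add2,r4:6,r5:9
cycle 11: CDB Add2=12; issue MUL r1<-Mul1 // r0:15,r1:Mul1,r2:Add1,r3:12,r4:6,r5:9
cycle 12: issue ADD r1<-Add2 // r0:15,r1:Add2,r2:Add1,r3:12,r4:6,r5:9
cycle 13: issue MUL r5<-Mul2 // r0:15,r1:Add2,r2:Add1,r3:12,r4:6,r5:Mul2

STATUS = TAG Add2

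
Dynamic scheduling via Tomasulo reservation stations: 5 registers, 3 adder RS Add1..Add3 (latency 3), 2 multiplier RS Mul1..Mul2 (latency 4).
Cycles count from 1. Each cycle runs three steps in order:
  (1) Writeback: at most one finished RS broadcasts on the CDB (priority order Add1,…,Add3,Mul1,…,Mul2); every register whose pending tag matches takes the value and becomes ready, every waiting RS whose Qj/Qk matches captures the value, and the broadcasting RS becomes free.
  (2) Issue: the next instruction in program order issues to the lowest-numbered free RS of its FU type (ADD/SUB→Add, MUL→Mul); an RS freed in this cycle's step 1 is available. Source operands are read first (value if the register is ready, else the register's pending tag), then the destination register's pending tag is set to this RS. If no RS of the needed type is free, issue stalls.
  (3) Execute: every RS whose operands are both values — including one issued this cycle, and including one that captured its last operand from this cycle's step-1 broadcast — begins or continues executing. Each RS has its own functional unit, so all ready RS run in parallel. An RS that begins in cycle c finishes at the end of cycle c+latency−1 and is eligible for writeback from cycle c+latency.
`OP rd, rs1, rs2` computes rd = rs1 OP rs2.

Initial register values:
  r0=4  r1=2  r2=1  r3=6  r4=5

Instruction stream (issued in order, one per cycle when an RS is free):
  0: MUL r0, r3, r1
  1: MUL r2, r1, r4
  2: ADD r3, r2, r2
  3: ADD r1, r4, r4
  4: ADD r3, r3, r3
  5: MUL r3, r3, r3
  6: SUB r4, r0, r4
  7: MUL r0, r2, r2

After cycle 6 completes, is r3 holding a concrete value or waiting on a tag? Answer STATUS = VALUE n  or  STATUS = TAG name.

STATUS = TAG Mul1

cycle 1: issue MUL r0<-Mul1 // r0:Mul1,r1:2,r2:1,r3:6,r4:5
cycle 2: issue MUL r2<-Mul2 // r0:Mul1,r1:2,r2:Mul2,r3:6,r4:5
cycle 3: issue ADD r3<-Add1 // r0:Mul1,r1:2,r2:Mul2,r3:Add1,r4:5
cycle 4: issue ADD r1<-Add2 // r0:Mul1,r1:Add2,r2:Mul2,r3:Add1,r4:5
cycle 5: CDB Mul1=12; issue ADD r3<-Add3 // r0:12,r1:Add2,r2:Mul2,r3:Add3,r4:5
cycle 6: CDB Mul2=10; issue MUL r3<-Mul1 // r0:12,r1:Add2,r2:10,r3:Mul1,r4:5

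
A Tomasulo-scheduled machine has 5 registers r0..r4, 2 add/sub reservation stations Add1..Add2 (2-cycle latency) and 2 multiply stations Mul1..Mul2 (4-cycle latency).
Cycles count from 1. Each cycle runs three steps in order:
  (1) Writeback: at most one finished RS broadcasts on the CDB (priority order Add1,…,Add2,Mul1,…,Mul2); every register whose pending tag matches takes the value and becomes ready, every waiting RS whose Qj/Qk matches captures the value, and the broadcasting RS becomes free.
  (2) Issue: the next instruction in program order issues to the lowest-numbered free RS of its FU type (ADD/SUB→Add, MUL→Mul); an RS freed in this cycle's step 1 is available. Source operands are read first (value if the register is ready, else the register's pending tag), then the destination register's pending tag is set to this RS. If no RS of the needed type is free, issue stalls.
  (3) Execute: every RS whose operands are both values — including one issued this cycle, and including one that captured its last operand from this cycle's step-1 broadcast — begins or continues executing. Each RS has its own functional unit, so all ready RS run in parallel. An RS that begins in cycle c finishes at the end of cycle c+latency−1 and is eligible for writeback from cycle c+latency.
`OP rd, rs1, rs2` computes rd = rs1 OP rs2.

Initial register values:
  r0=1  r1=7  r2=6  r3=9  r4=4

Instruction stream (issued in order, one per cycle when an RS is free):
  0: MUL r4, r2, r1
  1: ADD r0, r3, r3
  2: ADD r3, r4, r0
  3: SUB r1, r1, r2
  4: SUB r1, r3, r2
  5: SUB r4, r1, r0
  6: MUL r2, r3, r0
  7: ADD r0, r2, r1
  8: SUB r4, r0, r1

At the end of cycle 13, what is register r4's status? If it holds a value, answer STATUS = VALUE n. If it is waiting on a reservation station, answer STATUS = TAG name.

STATUS = TAG Add2

  c1: issue MUL r4<-Mul1  regs: r0:1,r1:7,r2:6,r3:9,r4:Mul1
  c2: issue ADD r0<-Add1  regs: r0:Add1,r1:7,r2:6,r3:9,r4:Mul1
  c3: issue ADD r3<-Add2  regs: r0:Add1,r1:7,r2:6,r3:Add2,r4:Mul1
  c4: CDB Add1=18; issue SUB r1<-Add1  regs: r0:18,r1:Add1,r2:6,r3:Add2,r4:Mul1
  c5: CDB Mul1=42; stall  regs: r0:18,r1:Add1,r2:6,r3:Add2,r4:42
  c6: CDB Add1=1; issue SUB r1<-Add1  regs: r0:18,r1:Add1,r2:6,r3:Add2,r4:42
  c7: CDB Add2=60; issue SUB r4<-Add2  regs: r0:18,r1:Add1,r2:6,r3:60,r4:Add2
  c8: issue MUL r2<-Mul1  regs: r0:18,r1:Add1,r2:Mul1,r3:60,r4:Add2
  c9: CDB Add1=54; issue ADD r0<-Add1  regs: r0:Add1,r1:54,r2:Mul1,r3:60,r4:Add2
  c10: stall  regs: r0:Add1,r1:54,r2:Mul1,r3:60,r4:Add2
  c11: CDB Add2=36; issue SUB r4<-Add2  regs: r0:Add1,r1:54,r2:Mul1,r3:60,r4:Add2
  c12: CDB Mul1=1080  regs: r0:Add1,r1:54,r2:1080,r3:60,r4:Add2
  c13: -  regs: r0:Add1,r1:54,r2:1080,r3:60,r4:Add2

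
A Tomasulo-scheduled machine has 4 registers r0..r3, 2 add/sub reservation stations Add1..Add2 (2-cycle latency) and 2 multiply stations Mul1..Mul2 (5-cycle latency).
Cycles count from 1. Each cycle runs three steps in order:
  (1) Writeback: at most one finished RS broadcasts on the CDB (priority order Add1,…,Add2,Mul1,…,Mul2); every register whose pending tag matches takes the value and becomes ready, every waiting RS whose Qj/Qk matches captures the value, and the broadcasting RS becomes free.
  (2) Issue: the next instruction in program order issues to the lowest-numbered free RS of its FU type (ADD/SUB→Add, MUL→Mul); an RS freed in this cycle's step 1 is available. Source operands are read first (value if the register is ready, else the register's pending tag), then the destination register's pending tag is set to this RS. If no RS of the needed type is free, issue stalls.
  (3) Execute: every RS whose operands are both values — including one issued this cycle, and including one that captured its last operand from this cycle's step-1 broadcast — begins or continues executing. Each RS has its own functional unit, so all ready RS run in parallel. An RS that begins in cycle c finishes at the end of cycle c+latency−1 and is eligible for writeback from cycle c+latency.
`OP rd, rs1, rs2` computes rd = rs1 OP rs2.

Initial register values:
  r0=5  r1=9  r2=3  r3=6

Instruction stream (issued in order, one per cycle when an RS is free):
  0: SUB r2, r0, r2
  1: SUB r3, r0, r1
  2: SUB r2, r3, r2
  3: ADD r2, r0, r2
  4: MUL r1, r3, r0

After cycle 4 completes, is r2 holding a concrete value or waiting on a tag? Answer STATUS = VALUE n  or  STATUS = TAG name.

STATUS = TAG Add2

  c1: issue SUB r2<-Add1  regs: r0:5,r1:9,r2:Add1,r3:6
  c2: issue SUB r3<-Add2  regs: r0:5,r1:9,r2:Add1,r3:Add2
  c3: CDB Add1=2; issue SUB r2<-Add1  regs: r0:5,r1:9,r2:Add1,r3:Add2
  c4: CDB Add2=-4; issue ADD r2<-Add2  regs: r0:5,r1:9,r2:Add2,r3:-4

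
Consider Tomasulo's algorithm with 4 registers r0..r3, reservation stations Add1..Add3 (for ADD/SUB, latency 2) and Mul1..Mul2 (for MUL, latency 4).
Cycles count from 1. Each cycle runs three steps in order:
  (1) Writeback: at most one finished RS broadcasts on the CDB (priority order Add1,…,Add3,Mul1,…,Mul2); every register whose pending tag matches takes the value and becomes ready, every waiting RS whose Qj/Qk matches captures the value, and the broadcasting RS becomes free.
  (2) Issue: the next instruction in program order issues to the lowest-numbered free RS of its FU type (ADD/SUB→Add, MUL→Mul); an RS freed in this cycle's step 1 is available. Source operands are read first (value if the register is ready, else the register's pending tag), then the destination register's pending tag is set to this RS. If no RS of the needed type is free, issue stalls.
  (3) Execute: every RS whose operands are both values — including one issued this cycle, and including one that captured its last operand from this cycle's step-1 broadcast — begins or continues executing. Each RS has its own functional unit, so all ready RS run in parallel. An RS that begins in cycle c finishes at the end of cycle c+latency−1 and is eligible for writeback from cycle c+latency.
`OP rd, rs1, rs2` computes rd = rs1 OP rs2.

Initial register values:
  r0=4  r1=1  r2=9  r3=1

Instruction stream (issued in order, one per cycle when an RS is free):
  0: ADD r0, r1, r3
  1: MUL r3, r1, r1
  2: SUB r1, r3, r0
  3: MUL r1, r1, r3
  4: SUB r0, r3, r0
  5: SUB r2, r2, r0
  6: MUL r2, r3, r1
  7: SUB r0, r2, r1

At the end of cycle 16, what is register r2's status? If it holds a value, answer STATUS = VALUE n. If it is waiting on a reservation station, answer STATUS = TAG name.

c1: issue ADD r0<-Add1 | r0:Add1,r1:1,r2:9,r3:1
c2: issue MUL r3<-Mul1 | r0:Add1,r1:1,r2:9,r3:Mul1
c3: CDB Add1=2; issue SUB r1<-Add1 | r0:2,r1:Add1,r2:9,r3:Mul1
c4: issue MUL r1<-Mul2 | r0:2,r1:Mul2,r2:9,r3:Mul1
c5: issue SUB r0<-Add2 | r0:Add2,r1:Mul2,r2:9,r3:Mul1
c6: CDB Mul1=1; issue SUB r2<-Add3 | r0:Add2,r1:Mul2,r2:Add3,r3:1
c7: issue MUL r2<-Mul1 | r0:Add2,r1:Mul2,r2:Mul1,r3:1
c8: CDB Add1=-1; issue SUB r0<-Add1 | r0:Add1,r1:Mul2,r2:Mul1,r3:1
c9: CDB Add2=-1 | r0:Add1,r1:Mul2,r2:Mul1,r3:1
c10: - | r0:Add1,r1:Mul2,r2:Mul1,r3:1
c11: CDB Add3=10 | r0:Add1,r1:Mul2,r2:Mul1,r3:1
c12: CDB Mul2=-1 | r0:Add1,r1:-1,r2:Mul1,r3:1
c13: - | r0:Add1,r1:-1,r2:Mul1,r3:1
c14: - | r0:Add1,r1:-1,r2:Mul1,r3:1
c15: - | r0:Add1,r1:-1,r2:Mul1,r3:1
c16: CDB Mul1=-1 | r0:Add1,r1:-1,r2:-1,r3:1

STATUS = VALUE -1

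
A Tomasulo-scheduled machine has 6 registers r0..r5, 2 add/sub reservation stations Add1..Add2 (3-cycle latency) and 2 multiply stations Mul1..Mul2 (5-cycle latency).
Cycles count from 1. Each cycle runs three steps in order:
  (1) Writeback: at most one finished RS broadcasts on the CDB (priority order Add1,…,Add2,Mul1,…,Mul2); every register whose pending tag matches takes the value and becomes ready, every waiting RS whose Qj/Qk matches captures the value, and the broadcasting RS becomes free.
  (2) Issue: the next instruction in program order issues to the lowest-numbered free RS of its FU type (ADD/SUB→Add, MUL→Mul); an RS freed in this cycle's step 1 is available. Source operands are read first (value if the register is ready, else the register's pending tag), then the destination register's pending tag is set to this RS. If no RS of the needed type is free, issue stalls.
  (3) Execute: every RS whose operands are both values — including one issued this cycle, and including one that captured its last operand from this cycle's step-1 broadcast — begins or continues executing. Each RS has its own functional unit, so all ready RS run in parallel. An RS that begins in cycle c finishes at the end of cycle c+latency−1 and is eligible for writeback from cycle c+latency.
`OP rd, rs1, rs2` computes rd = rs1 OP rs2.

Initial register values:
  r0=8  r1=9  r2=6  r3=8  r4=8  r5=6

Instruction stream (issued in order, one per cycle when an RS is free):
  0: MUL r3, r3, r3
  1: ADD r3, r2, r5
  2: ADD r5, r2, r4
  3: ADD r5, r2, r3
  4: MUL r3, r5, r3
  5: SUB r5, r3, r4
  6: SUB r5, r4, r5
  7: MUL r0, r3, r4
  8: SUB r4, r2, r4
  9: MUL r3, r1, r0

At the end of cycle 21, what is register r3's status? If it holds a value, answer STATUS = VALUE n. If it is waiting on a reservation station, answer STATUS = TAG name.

STATUS = TAG Mul2

c1: issue MUL r3<-Mul1 | r0:8,r1:9,r2:6,r3:Mul1,r4:8,r5:6
c2: issue ADD r3<-Add1 | r0:8,r1:9,r2:6,r3:Add1,r4:8,r5:6
c3: issue ADD r5<-Add2 | r0:8,r1:9,r2:6,r3:Add1,r4:8,r5:Add2
c4: stall | r0:8,r1:9,r2:6,r3:Add1,r4:8,r5:Add2
c5: CDB Add1=12; issue ADD r5<-Add1 | r0:8,r1:9,r2:6,r3:12,r4:8,r5:Add1
c6: CDB Add2=14; issue MUL r3<-Mul2 | r0:8,r1:9,r2:6,r3:Mul2,r4:8,r5:Add1
c7: CDB Mul1=64; issue SUB r5<-Add2 | r0:8,r1:9,r2:6,r3:Mul2,r4:8,r5:Add2
c8: CDB Add1=18; issue SUB r5<-Add1 | r0:8,r1:9,r2:6,r3:Mul2,r4:8,r5:Add1
c9: issue MUL r0<-Mul1 | r0:Mul1,r1:9,r2:6,r3:Mul2,r4:8,r5:Add1
c10: stall | r0:Mul1,r1:9,r2:6,r3:Mul2,r4:8,r5:Add1
c11: stall | r0:Mul1,r1:9,r2:6,r3:Mul2,r4:8,r5:Add1
c12: stall | r0:Mul1,r1:9,r2:6,r3:Mul2,r4:8,r5:Add1
c13: CDB Mul2=216; stall | r0:Mul1,r1:9,r2:6,r3:216,r4:8,r5:Add1
c14: stall | r0:Mul1,r1:9,r2:6,r3:216,r4:8,r5:Add1
c15: stall | r0:Mul1,r1:9,r2:6,r3:216,r4:8,r5:Add1
c16: CDB Add2=208; issue SUB r4<-Add2 | r0:Mul1,r1:9,r2:6,r3:216,r4:Add2,r5:Add1
c17: issue MUL r3<-Mul2 | r0:Mul1,r1:9,r2:6,r3:Mul2,r4:Add2,r5:Add1
c18: CDB Mul1=1728 | r0:1728,r1:9,r2:6,r3:Mul2,r4:Add2,r5:Add1
c19: CDB Add1=-200 | r0:1728,r1:9,r2:6,r3:Mul2,r4:Add2,r5:-200
c20: CDB Add2=-2 | r0:1728,r1:9,r2:6,r3:Mul2,r4:-2,r5:-200
c21: - | r0:1728,r1:9,r2:6,r3:Mul2,r4:-2,r5:-200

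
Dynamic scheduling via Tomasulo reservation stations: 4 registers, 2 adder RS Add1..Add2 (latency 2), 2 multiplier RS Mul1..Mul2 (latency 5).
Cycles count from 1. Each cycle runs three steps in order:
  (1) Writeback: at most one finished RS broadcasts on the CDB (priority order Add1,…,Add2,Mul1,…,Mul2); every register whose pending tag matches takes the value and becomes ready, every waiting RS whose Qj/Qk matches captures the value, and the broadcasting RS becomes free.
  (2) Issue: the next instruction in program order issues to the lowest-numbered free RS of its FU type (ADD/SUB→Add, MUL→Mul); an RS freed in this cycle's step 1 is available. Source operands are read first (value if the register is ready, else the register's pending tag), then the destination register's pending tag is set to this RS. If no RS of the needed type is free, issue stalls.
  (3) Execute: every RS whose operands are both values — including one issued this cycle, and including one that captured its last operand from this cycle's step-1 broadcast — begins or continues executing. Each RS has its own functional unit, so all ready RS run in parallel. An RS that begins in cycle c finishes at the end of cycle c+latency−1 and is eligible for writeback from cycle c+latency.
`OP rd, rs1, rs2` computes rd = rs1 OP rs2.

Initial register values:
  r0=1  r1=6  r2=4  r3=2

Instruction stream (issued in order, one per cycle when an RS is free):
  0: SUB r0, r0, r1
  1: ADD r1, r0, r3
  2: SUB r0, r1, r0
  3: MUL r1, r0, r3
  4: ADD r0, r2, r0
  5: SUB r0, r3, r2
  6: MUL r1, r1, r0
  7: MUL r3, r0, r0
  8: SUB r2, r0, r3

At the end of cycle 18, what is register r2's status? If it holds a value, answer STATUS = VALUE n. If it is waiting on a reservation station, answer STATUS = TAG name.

cycle 1: issue SUB r0<-Add1 // r0:Add1,r1:6,r2:4,r3:2
cycle 2: issue ADD r1<-Add2 // r0:Add1,r1:Add2,r2:4,r3:2
cycle 3: CDB Add1=-5; issue SUB r0<-Add1 // r0:Add1,r1:Add2,r2:4,r3:2
cycle 4: issue MUL r1<-Mul1 // r0:Add1,r1:Mul1,r2:4,r3:2
cycle 5: CDB Add2=-3; issue ADD r0<-Add2 // r0:Add2,r1:Mul1,r2:4,r3:2
cycle 6: stall // r0:Add2,r1:Mul1,r2:4,r3:2
cycle 7: CDB Add1=2; issue SUB r0<-Add1 // r0:Add1,r1:Mul1,r2:4,r3:2
cycle 8: issue MUL r1<-Mul2 // r0:Add1,r1:Mul2,r2:4,r3:2
cycle 9: CDB Add1=-2; stall // r0:-2,r1:Mul2,r2:4,r3:2
cycle 10: CDB Add2=6; stall // r0:-2,r1:Mul2,r2:4,r3:2
cycle 11: stall // r0:-2,r1:Mul2,r2:4,r3:2
cycle 12: CDB Mul1=4; issue MUL r3<-Mul1 // r0:-2,r1:Mul2,r2:4,r3:Mul1
cycle 13: issue SUB r2<-Add1 // r0:-2,r1:Mul2,r2:Add1,r3:Mul1
cycle 14: - // r0:-2,r1:Mul2,r2:Add1,r3:Mul1
cycle 15: - // r0:-2,r1:Mul2,r2:Add1,r3:Mul1
cycle 16: - // r0:-2,r1:Mul2,r2:Add1,r3:Mul1
cycle 17: CDB Mul1=4 // r0:-2,r1:Mul2,r2:Add1,r3:4
cycle 18: CDB Mul2=-8 // r0:-2,r1:-8,r2:Add1,r3:4

STATUS = TAG Add1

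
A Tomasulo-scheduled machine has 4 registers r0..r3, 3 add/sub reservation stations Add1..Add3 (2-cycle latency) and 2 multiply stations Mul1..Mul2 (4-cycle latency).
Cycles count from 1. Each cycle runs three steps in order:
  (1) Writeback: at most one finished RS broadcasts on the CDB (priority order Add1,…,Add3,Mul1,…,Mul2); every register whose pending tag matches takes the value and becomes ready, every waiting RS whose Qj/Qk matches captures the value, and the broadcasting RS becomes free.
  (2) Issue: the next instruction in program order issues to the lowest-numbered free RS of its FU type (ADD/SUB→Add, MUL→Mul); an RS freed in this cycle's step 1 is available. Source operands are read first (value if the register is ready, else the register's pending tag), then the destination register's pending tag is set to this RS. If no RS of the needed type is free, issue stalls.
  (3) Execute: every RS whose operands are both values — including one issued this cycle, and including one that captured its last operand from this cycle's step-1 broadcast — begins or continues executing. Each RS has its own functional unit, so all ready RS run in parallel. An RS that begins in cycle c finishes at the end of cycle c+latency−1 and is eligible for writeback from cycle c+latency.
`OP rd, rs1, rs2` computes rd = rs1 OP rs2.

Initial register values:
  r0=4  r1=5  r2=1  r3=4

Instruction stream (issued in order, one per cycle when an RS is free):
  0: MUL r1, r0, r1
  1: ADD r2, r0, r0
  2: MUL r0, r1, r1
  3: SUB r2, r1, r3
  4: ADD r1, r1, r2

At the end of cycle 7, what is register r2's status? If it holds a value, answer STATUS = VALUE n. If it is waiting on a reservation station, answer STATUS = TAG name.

c1: issue MUL r1<-Mul1 | r0:4,r1:Mul1,r2:1,r3:4
c2: issue ADD r2<-Add1 | r0:4,r1:Mul1,r2:Add1,r3:4
c3: issue MUL r0<-Mul2 | r0:Mul2,r1:Mul1,r2:Add1,r3:4
c4: CDB Add1=8; issue SUB r2<-Add1 | r0:Mul2,r1:Mul1,r2:Add1,r3:4
c5: CDB Mul1=20; issue ADD r1<-Add2 | r0:Mul2,r1:Add2,r2:Add1,r3:4
c6: - | r0:Mul2,r1:Add2,r2:Add1,r3:4
c7: CDB Add1=16 | r0:Mul2,r1:Add2,r2:16,r3:4

STATUS = VALUE 16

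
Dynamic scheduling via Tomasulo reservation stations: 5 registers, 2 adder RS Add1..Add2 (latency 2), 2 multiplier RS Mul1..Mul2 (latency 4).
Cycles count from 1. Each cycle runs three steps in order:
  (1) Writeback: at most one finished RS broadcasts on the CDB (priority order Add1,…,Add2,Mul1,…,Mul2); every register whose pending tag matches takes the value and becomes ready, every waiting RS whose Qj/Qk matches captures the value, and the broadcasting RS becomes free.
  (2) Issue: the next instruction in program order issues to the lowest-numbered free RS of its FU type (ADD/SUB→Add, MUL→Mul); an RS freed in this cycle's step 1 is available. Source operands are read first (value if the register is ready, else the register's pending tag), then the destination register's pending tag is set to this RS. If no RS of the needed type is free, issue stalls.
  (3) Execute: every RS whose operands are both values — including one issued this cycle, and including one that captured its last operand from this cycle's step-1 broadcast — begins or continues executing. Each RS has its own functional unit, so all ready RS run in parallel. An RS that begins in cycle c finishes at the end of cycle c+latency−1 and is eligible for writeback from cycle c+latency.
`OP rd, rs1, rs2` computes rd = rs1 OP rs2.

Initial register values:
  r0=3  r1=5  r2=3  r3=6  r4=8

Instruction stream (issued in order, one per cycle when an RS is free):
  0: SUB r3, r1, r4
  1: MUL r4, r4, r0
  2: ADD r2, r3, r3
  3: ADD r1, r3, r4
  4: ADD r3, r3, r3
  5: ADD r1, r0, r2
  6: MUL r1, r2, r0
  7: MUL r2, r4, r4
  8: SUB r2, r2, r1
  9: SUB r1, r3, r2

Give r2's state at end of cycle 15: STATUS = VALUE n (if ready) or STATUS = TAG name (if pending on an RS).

STATUS = VALUE 594

  c1: issue SUB r3<-Add1  regs: r0:3,r1:5,r2:3,r3:Add1,r4:8
  c2: issue MUL r4<-Mul1  regs: r0:3,r1:5,r2:3,r3:Add1,r4:Mul1
  c3: CDB Add1=-3; issue ADD r2<-Add1  regs: r0:3,r1:5,r2:Add1,r3:-3,r4:Mul1
  c4: issue ADD r1<-Add2  regs: r0:3,r1:Add2,r2:Add1,r3:-3,r4:Mul1
  c5: CDB Add1=-6; issue ADD r3<-Add1  regs: r0:3,r1:Add2,r2:-6,r3:Add1,r4:Mul1
  c6: CDB Mul1=24; stall  regs: r0:3,r1:Add2,r2:-6,r3:Add1,r4:24
  c7: CDB Add1=-6; issue ADD r1<-Add1  regs: r0:3,r1:Add1,r2:-6,r3:-6,r4:24
  c8: CDB Add2=21; issue MUL r1<-Mul1  regs: r0:3,r1:Mul1,r2:-6,r3:-6,r4:24
  c9: CDB Add1=-3; issue MUL r2<-Mul2  regs: r0:3,r1:Mul1,r2:Mul2,r3:-6,r4:24
  c10: issue SUB r2<-Add1  regs: r0:3,r1:Mul1,r2:Add1,r3:-6,r4:24
  c11: issue SUB r1<-Add2  regs: r0:3,r1:Add2,r2:Add1,r3:-6,r4:24
  c12: CDB Mul1=-18  regs: r0:3,r1:Add2,r2:Add1,r3:-6,r4:24
  c13: CDB Mul2=576  regs: r0:3,r1:Add2,r2:Add1,r3:-6,r4:24
  c14: -  regs: r0:3,r1:Add2,r2:Add1,r3:-6,r4:24
  c15: CDB Add1=594  regs: r0:3,r1:Add2,r2:594,r3:-6,r4:24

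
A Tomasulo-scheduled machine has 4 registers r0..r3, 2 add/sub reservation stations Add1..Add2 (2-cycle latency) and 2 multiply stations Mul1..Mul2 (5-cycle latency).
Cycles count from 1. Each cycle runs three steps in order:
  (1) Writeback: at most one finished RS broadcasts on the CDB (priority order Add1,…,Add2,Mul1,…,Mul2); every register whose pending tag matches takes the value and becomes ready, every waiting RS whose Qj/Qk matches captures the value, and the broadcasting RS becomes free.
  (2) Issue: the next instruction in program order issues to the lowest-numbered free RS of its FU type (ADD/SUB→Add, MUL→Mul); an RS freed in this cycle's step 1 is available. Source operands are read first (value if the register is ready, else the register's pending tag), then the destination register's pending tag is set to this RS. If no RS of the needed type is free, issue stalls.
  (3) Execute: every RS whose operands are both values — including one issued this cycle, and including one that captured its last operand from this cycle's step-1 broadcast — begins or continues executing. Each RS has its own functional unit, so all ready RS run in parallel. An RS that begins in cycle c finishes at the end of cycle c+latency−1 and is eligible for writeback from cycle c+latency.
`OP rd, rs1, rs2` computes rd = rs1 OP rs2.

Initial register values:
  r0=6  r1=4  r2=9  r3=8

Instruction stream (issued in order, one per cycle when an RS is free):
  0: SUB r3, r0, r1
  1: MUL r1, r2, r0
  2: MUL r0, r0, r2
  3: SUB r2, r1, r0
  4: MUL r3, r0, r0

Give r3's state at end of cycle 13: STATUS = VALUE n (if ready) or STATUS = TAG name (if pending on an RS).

STATUS = VALUE 2916

c1: issue SUB r3<-Add1 | r0:6,r1:4,r2:9,r3:Add1
c2: issue MUL r1<-Mul1 | r0:6,r1:Mul1,r2:9,r3:Add1
c3: CDB Add1=2; issue MUL r0<-Mul2 | r0:Mul2,r1:Mul1,r2:9,r3:2
c4: issue SUB r2<-Add1 | r0:Mul2,r1:Mul1,r2:Add1,r3:2
c5: stall | r0:Mul2,r1:Mul1,r2:Add1,r3:2
c6: stall | r0:Mul2,r1:Mul1,r2:Add1,r3:2
c7: CDB Mul1=54; issue MUL r3<-Mul1 | r0:Mul2,r1:54,r2:Add1,r3:Mul1
c8: CDB Mul2=54 | r0:54,r1:54,r2:Add1,r3:Mul1
c9: - | r0:54,r1:54,r2:Add1,r3:Mul1
c10: CDB Add1=0 | r0:54,r1:54,r2:0,r3:Mul1
c11: - | r0:54,r1:54,r2:0,r3:Mul1
c12: - | r0:54,r1:54,r2:0,r3:Mul1
c13: CDB Mul1=2916 | r0:54,r1:54,r2:0,r3:2916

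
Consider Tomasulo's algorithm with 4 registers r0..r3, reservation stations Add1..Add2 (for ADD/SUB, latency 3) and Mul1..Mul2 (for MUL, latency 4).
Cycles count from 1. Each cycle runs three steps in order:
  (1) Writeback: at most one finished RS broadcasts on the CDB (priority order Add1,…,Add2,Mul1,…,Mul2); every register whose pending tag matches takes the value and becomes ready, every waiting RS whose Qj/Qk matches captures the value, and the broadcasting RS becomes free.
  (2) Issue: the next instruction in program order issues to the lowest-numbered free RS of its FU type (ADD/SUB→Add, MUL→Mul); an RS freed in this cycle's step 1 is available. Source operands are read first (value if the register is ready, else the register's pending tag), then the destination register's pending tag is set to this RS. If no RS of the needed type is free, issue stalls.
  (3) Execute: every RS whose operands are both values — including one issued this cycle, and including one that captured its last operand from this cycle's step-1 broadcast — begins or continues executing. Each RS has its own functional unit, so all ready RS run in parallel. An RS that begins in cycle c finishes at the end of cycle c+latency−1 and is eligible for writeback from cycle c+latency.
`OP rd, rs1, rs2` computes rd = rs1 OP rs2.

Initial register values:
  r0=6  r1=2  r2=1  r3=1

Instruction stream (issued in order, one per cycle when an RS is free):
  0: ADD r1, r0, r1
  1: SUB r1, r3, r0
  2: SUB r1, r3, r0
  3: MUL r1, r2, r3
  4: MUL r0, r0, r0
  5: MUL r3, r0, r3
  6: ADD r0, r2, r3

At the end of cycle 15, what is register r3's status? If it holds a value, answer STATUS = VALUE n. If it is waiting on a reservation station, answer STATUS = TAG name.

  c1: issue ADD r1<-Add1  regs: r0:6,r1:Add1,r2:1,r3:1
  c2: issue SUB r1<-Add2  regs: r0:6,r1:Add2,r2:1,r3:1
  c3: stall  regs: r0:6,r1:Add2,r2:1,r3:1
  c4: CDB Add1=8; issue SUB r1<-Add1  regs: r0:6,r1:Add1,r2:1,r3:1
  c5: CDB Add2=-5; issue MUL r1<-Mul1  regs: r0:6,r1:Mul1,r2:1,r3:1
  c6: issue MUL r0<-Mul2  regs: r0:Mul2,r1:Mul1,r2:1,r3:1
  c7: CDB Add1=-5; stall  regs: r0:Mul2,r1:Mul1,r2:1,r3:1
  c8: stall  regs: r0:Mul2,r1:Mul1,r2:1,r3:1
  c9: CDB Mul1=1; issue MUL r3<-Mul1  regs: r0:Mul2,r1:1,r2:1,r3:Mul1
  c10: CDB Mul2=36; issue ADD r0<-Add1  regs: r0:Add1,r1:1,r2:1,r3:Mul1
  c11: -  regs: r0:Add1,r1:1,r2:1,r3:Mul1
  c12: -  regs: r0:Add1,r1:1,r2:1,r3:Mul1
  c13: -  regs: r0:Add1,r1:1,r2:1,r3:Mul1
  c14: CDB Mul1=36  regs: r0:Add1,r1:1,r2:1,r3:36
  c15: -  regs: r0:Add1,r1:1,r2:1,r3:36

STATUS = VALUE 36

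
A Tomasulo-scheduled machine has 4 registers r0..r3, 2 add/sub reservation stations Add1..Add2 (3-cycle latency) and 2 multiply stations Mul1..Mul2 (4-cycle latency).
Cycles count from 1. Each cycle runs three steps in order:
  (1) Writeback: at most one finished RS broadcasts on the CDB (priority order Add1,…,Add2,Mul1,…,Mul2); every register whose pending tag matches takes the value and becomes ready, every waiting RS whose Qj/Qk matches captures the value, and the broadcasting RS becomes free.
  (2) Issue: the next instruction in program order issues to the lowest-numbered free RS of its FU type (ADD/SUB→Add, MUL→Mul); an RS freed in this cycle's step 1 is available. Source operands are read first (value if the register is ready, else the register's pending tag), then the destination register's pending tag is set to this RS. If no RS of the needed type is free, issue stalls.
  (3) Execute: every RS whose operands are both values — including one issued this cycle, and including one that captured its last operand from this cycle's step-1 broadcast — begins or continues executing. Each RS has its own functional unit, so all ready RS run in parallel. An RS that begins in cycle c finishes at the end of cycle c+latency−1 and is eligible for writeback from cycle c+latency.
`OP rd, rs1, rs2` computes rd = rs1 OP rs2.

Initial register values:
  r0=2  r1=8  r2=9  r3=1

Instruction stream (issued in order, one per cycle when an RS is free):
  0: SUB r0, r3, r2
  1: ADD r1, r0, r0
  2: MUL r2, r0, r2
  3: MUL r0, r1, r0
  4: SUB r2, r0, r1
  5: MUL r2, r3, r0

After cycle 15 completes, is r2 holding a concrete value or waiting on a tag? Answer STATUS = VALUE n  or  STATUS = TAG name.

STATUS = VALUE 128

cycle 1: issue SUB r0<-Add1 // r0:Add1,r1:8,r2:9,r3:1
cycle 2: issue ADD r1<-Add2 // r0:Add1,r1:Add2,r2:9,r3:1
cycle 3: issue MUL r2<-Mul1 // r0:Add1,r1:Add2,r2:Mul1,r3:1
cycle 4: CDB Add1=-8; issue MUL r0<-Mul2 // r0:Mul2,r1:Add2,r2:Mul1,r3:1
cycle 5: issue SUB r2<-Add1 // r0:Mul2,r1:Add2,r2:Add1,r3:1
cycle 6: stall // r0:Mul2,r1:Add2,r2:Add1,r3:1
cycle 7: CDB Add2=-16; stall // r0:Mul2,r1:-16,r2:Add1,r3:1
cycle 8: CDB Mul1=-72; issue MUL r2<-Mul1 // r0:Mul2,r1:-16,r2:Mul1,r3:1
cycle 9: - // r0:Mul2,r1:-16,r2:Mul1,r3:1
cycle 10: - // r0:Mul2,r1:-16,r2:Mul1,r3:1
cycle 11: CDB Mul2=128 // r0:128,r1:-16,r2:Mul1,r3:1
cycle 12: - // r0:128,r1:-16,r2:Mul1,r3:1
cycle 13: - // r0:128,r1:-16,r2:Mul1,r3:1
cycle 14: CDB Add1=144 // r0:128,r1:-16,r2:Mul1,r3:1
cycle 15: CDB Mul1=128 // r0:128,r1:-16,r2:128,r3:1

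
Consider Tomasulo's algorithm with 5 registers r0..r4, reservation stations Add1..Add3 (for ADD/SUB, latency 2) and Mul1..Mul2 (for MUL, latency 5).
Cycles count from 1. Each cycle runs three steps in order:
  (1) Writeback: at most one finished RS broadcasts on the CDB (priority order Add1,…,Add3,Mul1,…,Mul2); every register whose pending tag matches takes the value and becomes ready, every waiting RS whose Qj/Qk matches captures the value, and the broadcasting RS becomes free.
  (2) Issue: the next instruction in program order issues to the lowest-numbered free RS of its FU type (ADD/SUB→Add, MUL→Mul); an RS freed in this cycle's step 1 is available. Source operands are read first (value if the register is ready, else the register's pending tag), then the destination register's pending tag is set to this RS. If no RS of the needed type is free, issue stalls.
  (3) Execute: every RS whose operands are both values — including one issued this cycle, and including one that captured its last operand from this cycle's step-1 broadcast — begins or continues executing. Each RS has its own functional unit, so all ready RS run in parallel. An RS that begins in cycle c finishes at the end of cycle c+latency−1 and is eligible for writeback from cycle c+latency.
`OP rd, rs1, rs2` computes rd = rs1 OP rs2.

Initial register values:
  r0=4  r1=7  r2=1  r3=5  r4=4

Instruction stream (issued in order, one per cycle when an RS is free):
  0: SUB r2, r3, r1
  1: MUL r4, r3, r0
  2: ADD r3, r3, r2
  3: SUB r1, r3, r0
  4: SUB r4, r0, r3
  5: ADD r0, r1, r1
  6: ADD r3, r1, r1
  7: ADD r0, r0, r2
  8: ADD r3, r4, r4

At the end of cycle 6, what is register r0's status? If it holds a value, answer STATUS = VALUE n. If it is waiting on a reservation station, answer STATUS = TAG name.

  c1: issue SUB r2<-Add1  regs: r0:4,r1:7,r2:Add1,r3:5,r4:4
  c2: issue MUL r4<-Mul1  regs: r0:4,r1:7,r2:Add1,r3:5,r4:Mul1
  c3: CDB Add1=-2; issue ADD r3<-Add1  regs: r0:4,r1:7,r2:-2,r3:Add1,r4:Mul1
  c4: issue SUB r1<-Add2  regs: r0:4,r1:Add2,r2:-2,r3:Add1,r4:Mul1
  c5: CDB Add1=3; issue SUB r4<-Add1  regs: r0:4,r1:Add2,r2:-2,r3:3,r4:Add1
  c6: issue ADD r0<-Add3  regs: r0:Add3,r1:Add2,r2:-2,r3:3,r4:Add1

STATUS = TAG Add3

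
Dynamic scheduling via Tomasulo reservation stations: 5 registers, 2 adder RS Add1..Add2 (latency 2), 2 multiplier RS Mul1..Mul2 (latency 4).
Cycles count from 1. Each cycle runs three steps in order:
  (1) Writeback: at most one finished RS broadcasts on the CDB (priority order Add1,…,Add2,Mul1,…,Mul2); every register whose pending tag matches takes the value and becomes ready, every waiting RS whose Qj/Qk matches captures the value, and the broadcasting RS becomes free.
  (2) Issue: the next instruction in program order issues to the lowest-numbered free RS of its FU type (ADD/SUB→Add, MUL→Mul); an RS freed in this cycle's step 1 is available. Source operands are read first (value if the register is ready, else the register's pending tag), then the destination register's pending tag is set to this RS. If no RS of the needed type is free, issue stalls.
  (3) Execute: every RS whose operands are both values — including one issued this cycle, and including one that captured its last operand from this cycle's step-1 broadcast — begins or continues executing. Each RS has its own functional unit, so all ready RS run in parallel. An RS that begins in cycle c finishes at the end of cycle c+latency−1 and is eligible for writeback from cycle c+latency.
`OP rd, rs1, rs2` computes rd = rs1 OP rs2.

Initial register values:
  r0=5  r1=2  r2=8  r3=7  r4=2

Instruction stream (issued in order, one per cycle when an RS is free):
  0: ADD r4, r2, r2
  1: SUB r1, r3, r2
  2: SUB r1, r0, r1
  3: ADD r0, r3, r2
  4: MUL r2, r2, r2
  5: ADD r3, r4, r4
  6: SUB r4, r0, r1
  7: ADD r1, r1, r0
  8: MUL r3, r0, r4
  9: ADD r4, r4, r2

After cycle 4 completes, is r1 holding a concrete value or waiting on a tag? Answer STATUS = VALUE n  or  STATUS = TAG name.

STATUS = TAG Add1

c1: issue ADD r4<-Add1 | r0:5,r1:2,r2:8,r3:7,r4:Add1
c2: issue SUB r1<-Add2 | r0:5,r1:Add2,r2:8,r3:7,r4:Add1
c3: CDB Add1=16; issue SUB r1<-Add1 | r0:5,r1:Add1,r2:8,r3:7,r4:16
c4: CDB Add2=-1; issue ADD r0<-Add2 | r0:Add2,r1:Add1,r2:8,r3:7,r4:16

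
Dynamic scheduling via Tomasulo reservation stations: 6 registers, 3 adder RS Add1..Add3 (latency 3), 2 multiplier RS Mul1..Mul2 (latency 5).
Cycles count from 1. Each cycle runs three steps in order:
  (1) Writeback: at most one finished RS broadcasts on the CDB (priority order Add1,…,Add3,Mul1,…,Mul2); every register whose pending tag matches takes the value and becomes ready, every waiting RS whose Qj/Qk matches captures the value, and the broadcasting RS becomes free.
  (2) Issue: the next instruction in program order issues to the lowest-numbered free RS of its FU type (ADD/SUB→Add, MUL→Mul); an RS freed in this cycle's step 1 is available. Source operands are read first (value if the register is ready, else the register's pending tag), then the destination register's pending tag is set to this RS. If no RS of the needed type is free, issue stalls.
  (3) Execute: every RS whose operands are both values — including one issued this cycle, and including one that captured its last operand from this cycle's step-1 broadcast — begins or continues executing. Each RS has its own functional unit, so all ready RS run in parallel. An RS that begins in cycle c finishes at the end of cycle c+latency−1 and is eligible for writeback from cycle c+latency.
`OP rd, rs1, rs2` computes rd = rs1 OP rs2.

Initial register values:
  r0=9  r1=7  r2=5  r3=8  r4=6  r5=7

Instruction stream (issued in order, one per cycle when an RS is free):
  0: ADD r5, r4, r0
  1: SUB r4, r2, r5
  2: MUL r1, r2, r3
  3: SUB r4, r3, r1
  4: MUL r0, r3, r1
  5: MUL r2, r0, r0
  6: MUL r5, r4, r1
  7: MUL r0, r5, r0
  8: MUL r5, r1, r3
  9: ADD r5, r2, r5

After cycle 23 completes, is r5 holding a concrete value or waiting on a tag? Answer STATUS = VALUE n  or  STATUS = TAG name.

  c1: issue ADD r5<-Add1  regs: r0:9,r1:7,r2:5,r3:8,r4:6,r5:Add1
  c2: issue SUB r4<-Add2  regs: r0:9,r1:7,r2:5,r3:8,r4:Add2,r5:Add1
  c3: issue MUL r1<-Mul1  regs: r0:9,r1:Mul1,r2:5,r3:8,r4:Add2,r5:Add1
  c4: CDB Add1=15; issue SUB r4<-Add1  regs: r0:9,r1:Mul1,r2:5,r3:8,r4:Add1,r5:15
  c5: issue MUL r0<-Mul2  regs: r0:Mul2,r1:Mul1,r2:5,r3:8,r4:Add1,r5:15
  c6: stall  regs: r0:Mul2,r1:Mul1,r2:5,r3:8,r4:Add1,r5:15
  c7: CDB Add2=-10; stall  regs: r0:Mul2,r1:Mul1,r2:5,r3:8,r4:Add1,r5:15
  c8: CDB Mul1=40; issue MUL r2<-Mul1  regs: r0:Mul2,r1:40,r2:Mul1,r3:8,r4:Add1,r5:15
  c9: stall  regs: r0:Mul2,r1:40,r2:Mul1,r3:8,r4:Add1,r5:15
  c10: stall  regs: r0:Mul2,r1:40,r2:Mul1,r3:8,r4:Add1,r5:15
  c11: CDB Add1=-32; stall  regs: r0:Mul2,r1:40,r2:Mul1,r3:8,r4:-32,r5:15
  c12: stall  regs: r0:Mul2,r1:40,r2:Mul1,r3:8,r4:-32,r5:15
  c13: CDB Mul2=320; issue MUL r5<-Mul2  regs: r0:320,r1:40,r2:Mul1,r3:8,r4:-32,r5:Mul2
  c14: stall  regs: r0:320,r1:40,r2:Mul1,r3:8,r4:-32,r5:Mul2
  c15: stall  regs: r0:320,r1:40,r2:Mul1,r3:8,r4:-32,r5:Mul2
  c16: stall  regs: r0:320,r1:40,r2:Mul1,r3:8,r4:-32,r5:Mul2
  c17: stall  regs: r0:320,r1:40,r2:Mul1,r3:8,r4:-32,r5:Mul2
  c18: CDB Mul1=102400; issue MUL r0<-Mul1  regs: r0:Mul1,r1:40,r2:102400,r3:8,r4:-32,r5:Mul2
  c19: CDB Mul2=-1280; issue MUL r5<-Mul2  regs: r0:Mul1,r1:40,r2:102400,r3:8,r4:-32,r5:Mul2
  c20: issue ADD r5<-Add1  regs: r0:Mul1,r1:40,r2:102400,r3:8,r4:-32,r5:Add1
  c21: -  regs: r0:Mul1,r1:40,r2:102400,r3:8,r4:-32,r5:Add1
  c22: -  regs: r0:Mul1,r1:40,r2:102400,r3:8,r4:-32,r5:Add1
  c23: -  regs: r0:Mul1,r1:40,r2:102400,r3:8,r4:-32,r5:Add1

STATUS = TAG Add1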